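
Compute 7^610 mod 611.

7^1 ≡ 7 (mod 611)
7^2 ≡ 7^2 = 49 ≡ 49 (mod 611)
7^4 ≡ 49^2 = 2401 ≡ 568 (mod 611)
7^8 ≡ 568^2 = 322624 ≡ 16 (mod 611)
7^16 ≡ 16^2 = 256 ≡ 256 (mod 611)
7^32 ≡ 256^2 = 65536 ≡ 159 (mod 611)
7^64 ≡ 159^2 = 25281 ≡ 230 (mod 611)
7^128 ≡ 230^2 = 52900 ≡ 354 (mod 611)
7^256 ≡ 354^2 = 125316 ≡ 61 (mod 611)
7^512 ≡ 61^2 = 3721 ≡ 55 (mod 611)
610 = 512 + 64 + 32 + 2 in binary powers of 2.
So 7^610 ≡ 55 · 230 · 159 · 49 ≡ 17 (mod 611).
Since 17 ≠ 1, base 7 is a Fermat witness: 611 is composite.

17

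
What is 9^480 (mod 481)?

248

9^1 ≡ 9 (mod 481)
9^2 ≡ 9^2 = 81 ≡ 81 (mod 481)
9^4 ≡ 81^2 = 6561 ≡ 308 (mod 481)
9^8 ≡ 308^2 = 94864 ≡ 107 (mod 481)
9^16 ≡ 107^2 = 11449 ≡ 386 (mod 481)
9^32 ≡ 386^2 = 148996 ≡ 367 (mod 481)
9^64 ≡ 367^2 = 134689 ≡ 9 (mod 481)
9^128 ≡ 9^2 = 81 ≡ 81 (mod 481)
9^256 ≡ 81^2 = 6561 ≡ 308 (mod 481)
480 = 256 + 128 + 64 + 32 in binary powers of 2.
So 9^480 ≡ 308 · 81 · 9 · 367 ≡ 248 (mod 481).
Since 248 ≠ 1, base 9 is a Fermat witness: 481 is composite.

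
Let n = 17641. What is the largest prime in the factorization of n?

17641 = 13 · 1357
1357 = 23 · 59
59 is prime.
So 17641 = 13 · 23 · 59; the largest prime factor is 59.

59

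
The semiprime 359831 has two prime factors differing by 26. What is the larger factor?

613

Since p = q + 26, we have 359831 = q(q + 26), so q² + 26q − 359831 = 0.
Discriminant: 26² + 4·359831 = 676 + 1439324 = 1440000; √1440000 = 1200.
q = (−26 + 1200)/2 = 587, and p = q + 26 = 613.
Check: 587 · 613 = 359831.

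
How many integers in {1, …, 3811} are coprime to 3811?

Factor: 3811 = 37 · 103.
φ(3811) = (37−1) · (103−1) = 36 · 102 = 3672.

3672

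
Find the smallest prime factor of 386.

2

386 is even: 2 divides it.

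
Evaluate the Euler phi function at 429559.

392160

Factor: 429559 = 13 · 173 · 191.
φ(429559) = (13−1) · (173−1) · (191−1) = 12 · 172 · 190 = 392160.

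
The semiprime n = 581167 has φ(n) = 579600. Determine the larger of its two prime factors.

φ(n) = (p−1)(q−1) = n − (p+q) + 1, so p + q = 581167 − 579600 + 1 = 1568.
p and q are the roots of t² − 1568t + 581167 = 0.
Discriminant: 1568² − 4·581167 = 2458624 − 2324668 = 133956; √133956 = 366.
q = (1568 − 366)/2 = 601, p = (1568 + 366)/2 = 967.
Check: 601 · 967 = 581167.

967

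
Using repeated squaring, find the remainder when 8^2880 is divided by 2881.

8^1 ≡ 8 (mod 2881)
8^2 ≡ 8^2 = 64 ≡ 64 (mod 2881)
8^4 ≡ 64^2 = 4096 ≡ 1215 (mod 2881)
8^8 ≡ 1215^2 = 1476225 ≡ 1153 (mod 2881)
8^16 ≡ 1153^2 = 1329409 ≡ 1268 (mod 2881)
8^32 ≡ 1268^2 = 1607824 ≡ 226 (mod 2881)
8^64 ≡ 226^2 = 51076 ≡ 2099 (mod 2881)
8^128 ≡ 2099^2 = 4405801 ≡ 752 (mod 2881)
8^256 ≡ 752^2 = 565504 ≡ 828 (mod 2881)
8^512 ≡ 828^2 = 685584 ≡ 2787 (mod 2881)
8^1024 ≡ 2787^2 = 7767369 ≡ 193 (mod 2881)
8^2048 ≡ 193^2 = 37249 ≡ 2677 (mod 2881)
2880 = 2048 + 512 + 256 + 64 in binary powers of 2.
So 8^2880 ≡ 2677 · 2787 · 828 · 2099 ≡ 692 (mod 2881).
Since 692 ≠ 1, base 8 is a Fermat witness: 2881 is composite.

692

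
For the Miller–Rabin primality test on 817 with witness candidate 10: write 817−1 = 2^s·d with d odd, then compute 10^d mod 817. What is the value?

84

817 − 1 = 816 = 2^4 · 51, so d = 51.
10^1 ≡ 10 (mod 817)
10^2 ≡ 10^2 = 100 ≡ 100 (mod 817)
10^4 ≡ 100^2 = 10000 ≡ 196 (mod 817)
10^8 ≡ 196^2 = 38416 ≡ 17 (mod 817)
10^16 ≡ 17^2 = 289 ≡ 289 (mod 817)
10^32 ≡ 289^2 = 83521 ≡ 187 (mod 817)
51 = 32 + 16 + 2 + 1 in binary powers of 2.
So 10^51 ≡ 187 · 289 · 100 · 10 ≡ 84 (mod 817).
Squaring chain: 84 → 520 → 790 → 729; never reaches −1, so base 10 is a Miller–Rabin witness that 817 is composite.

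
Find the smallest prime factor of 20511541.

83

20511541 is odd.
Digit sum 19, not divisible by 3.
Ends in 1: not divisible by 5.
7: 20511541 = 7·2930220 + 1
11: 20511541 = 11·1864685 + 6
13: 20511541 = 13·1577810 + 11
17: 20511541 = 17·1206561 + 4
19: 20511541 = 19·1079554 + 15
23: 20511541 = 23·891806 + 3
29: 20511541 = 29·707294 + 15
31: 20511541 = 31·661662 + 19
37: 20511541 = 37·554365 + 36
41: 20511541 = 41·500281 + 20
43: 20511541 = 43·477012 + 25
47: 20511541 = 47·436415 + 36
53: 20511541 = 53·387010 + 11
59: 20511541 = 59·347653 + 14
61: 20511541 = 61·336254 + 47
67: 20511541 = 67·306142 + 27
71: 20511541 = 71·288894 + 67
73: 20511541 = 73·280980 + 1
79: 20511541 = 79·259639 + 60
83: 20511541 = 83·247127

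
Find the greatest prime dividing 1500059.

1500059 = 11 · 136369
136369 = 31 · 4399
4399 = 53 · 83
83 is prime.
So 1500059 = 11 · 31 · 53 · 83; the largest prime factor is 83.

83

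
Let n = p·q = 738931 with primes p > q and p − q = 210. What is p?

971

Since p = q + 210, we have 738931 = q(q + 210), so q² + 210q − 738931 = 0.
Discriminant: 210² + 4·738931 = 44100 + 2955724 = 2999824; √2999824 = 1732.
q = (−210 + 1732)/2 = 761, and p = q + 210 = 971.
Check: 761 · 971 = 738931.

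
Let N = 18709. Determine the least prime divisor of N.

53

18709 is odd.
Digit sum 25, not divisible by 3.
Ends in 9: not divisible by 5.
7: 18709 = 7·2672 + 5
11: 18709 = 11·1700 + 9
13: 18709 = 13·1439 + 2
17: 18709 = 17·1100 + 9
19: 18709 = 19·984 + 13
23: 18709 = 23·813 + 10
29: 18709 = 29·645 + 4
31: 18709 = 31·603 + 16
37: 18709 = 37·505 + 24
41: 18709 = 41·456 + 13
43: 18709 = 43·435 + 4
47: 18709 = 47·398 + 3
53: 18709 = 53·353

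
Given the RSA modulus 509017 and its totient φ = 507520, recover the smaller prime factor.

φ(n) = (p−1)(q−1) = n − (p+q) + 1, so p + q = 509017 − 507520 + 1 = 1498.
p and q are the roots of t² − 1498t + 509017 = 0.
Discriminant: 1498² − 4·509017 = 2244004 − 2036068 = 207936; √207936 = 456.
q = (1498 − 456)/2 = 521, p = (1498 + 456)/2 = 977.
Check: 521 · 977 = 509017.

521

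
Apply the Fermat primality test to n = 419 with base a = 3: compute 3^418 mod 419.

1

3^1 ≡ 3 (mod 419)
3^2 ≡ 3^2 = 9 ≡ 9 (mod 419)
3^4 ≡ 9^2 = 81 ≡ 81 (mod 419)
3^8 ≡ 81^2 = 6561 ≡ 276 (mod 419)
3^16 ≡ 276^2 = 76176 ≡ 337 (mod 419)
3^32 ≡ 337^2 = 113569 ≡ 20 (mod 419)
3^64 ≡ 20^2 = 400 ≡ 400 (mod 419)
3^128 ≡ 400^2 = 160000 ≡ 361 (mod 419)
3^256 ≡ 361^2 = 130321 ≡ 12 (mod 419)
418 = 256 + 128 + 32 + 2 in binary powers of 2.
So 3^418 ≡ 12 · 361 · 20 · 9 ≡ 1 (mod 419).
Since the result is 1, base 3 gives no evidence that 419 is composite.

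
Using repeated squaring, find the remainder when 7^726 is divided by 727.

7^1 ≡ 7 (mod 727)
7^2 ≡ 7^2 = 49 ≡ 49 (mod 727)
7^4 ≡ 49^2 = 2401 ≡ 220 (mod 727)
7^8 ≡ 220^2 = 48400 ≡ 418 (mod 727)
7^16 ≡ 418^2 = 174724 ≡ 244 (mod 727)
7^32 ≡ 244^2 = 59536 ≡ 649 (mod 727)
7^64 ≡ 649^2 = 421201 ≡ 268 (mod 727)
7^128 ≡ 268^2 = 71824 ≡ 578 (mod 727)
7^256 ≡ 578^2 = 334084 ≡ 391 (mod 727)
7^512 ≡ 391^2 = 152881 ≡ 211 (mod 727)
726 = 512 + 128 + 64 + 16 + 4 + 2 in binary powers of 2.
So 7^726 ≡ 211 · 578 · 268 · 244 · 220 · 49 ≡ 1 (mod 727).
Since the result is 1, base 7 gives no evidence that 727 is composite.

1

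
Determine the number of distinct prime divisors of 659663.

659663 = 23^2 · 1247
1247 = 29 · 43
659663 = 23^2 · 29 · 43, which has 3 distinct prime factors.

3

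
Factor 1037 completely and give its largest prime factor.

1037 = 17 · 61
61 is prime.
So 1037 = 17 · 61; the largest prime factor is 61.

61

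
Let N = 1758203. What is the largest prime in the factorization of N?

1758203 = 19 · 92537
92537 = 37 · 2501
2501 = 41 · 61
61 is prime.
So 1758203 = 19 · 37 · 41 · 61; the largest prime factor is 61.

61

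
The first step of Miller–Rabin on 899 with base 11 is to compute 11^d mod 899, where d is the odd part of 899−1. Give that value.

899 − 1 = 898 = 2^1 · 449, so d = 449.
11^1 ≡ 11 (mod 899)
11^2 ≡ 11^2 = 121 ≡ 121 (mod 899)
11^4 ≡ 121^2 = 14641 ≡ 257 (mod 899)
11^8 ≡ 257^2 = 66049 ≡ 422 (mod 899)
11^16 ≡ 422^2 = 178084 ≡ 82 (mod 899)
11^32 ≡ 82^2 = 6724 ≡ 431 (mod 899)
11^64 ≡ 431^2 = 185761 ≡ 567 (mod 899)
11^128 ≡ 567^2 = 321489 ≡ 546 (mod 899)
11^256 ≡ 546^2 = 298116 ≡ 547 (mod 899)
449 = 256 + 128 + 64 + 1 in binary powers of 2.
So 11^449 ≡ 547 · 546 · 567 · 11 ≡ 823 (mod 899).
Squaring chain: 823; never reaches −1, so base 11 is a Miller–Rabin witness that 899 is composite.

823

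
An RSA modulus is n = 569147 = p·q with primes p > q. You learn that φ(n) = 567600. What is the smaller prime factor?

φ(n) = (p−1)(q−1) = n − (p+q) + 1, so p + q = 569147 − 567600 + 1 = 1548.
p and q are the roots of t² − 1548t + 569147 = 0.
Discriminant: 1548² − 4·569147 = 2396304 − 2276588 = 119716; √119716 = 346.
q = (1548 − 346)/2 = 601, p = (1548 + 346)/2 = 947.
Check: 601 · 947 = 569147.

601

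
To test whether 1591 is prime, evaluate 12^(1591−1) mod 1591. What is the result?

84

12^1 ≡ 12 (mod 1591)
12^2 ≡ 12^2 = 144 ≡ 144 (mod 1591)
12^4 ≡ 144^2 = 20736 ≡ 53 (mod 1591)
12^8 ≡ 53^2 = 2809 ≡ 1218 (mod 1591)
12^16 ≡ 1218^2 = 1483524 ≡ 712 (mod 1591)
12^32 ≡ 712^2 = 506944 ≡ 1006 (mod 1591)
12^64 ≡ 1006^2 = 1012036 ≡ 160 (mod 1591)
12^128 ≡ 160^2 = 25600 ≡ 144 (mod 1591)
12^256 ≡ 144^2 = 20736 ≡ 53 (mod 1591)
12^512 ≡ 53^2 = 2809 ≡ 1218 (mod 1591)
12^1024 ≡ 1218^2 = 1483524 ≡ 712 (mod 1591)
1590 = 1024 + 512 + 32 + 16 + 4 + 2 in binary powers of 2.
So 12^1590 ≡ 712 · 1218 · 1006 · 712 · 53 · 144 ≡ 84 (mod 1591).
Since 84 ≠ 1, base 12 is a Fermat witness: 1591 is composite.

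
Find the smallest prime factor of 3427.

23

3427 is odd.
Digit sum 16, not divisible by 3.
Ends in 7: not divisible by 5.
7: 3427 = 7·489 + 4
11: 3427 = 11·311 + 6
13: 3427 = 13·263 + 8
17: 3427 = 17·201 + 10
19: 3427 = 19·180 + 7
23: 3427 = 23·149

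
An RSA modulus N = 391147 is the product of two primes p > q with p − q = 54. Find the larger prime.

653

Since p = q + 54, we have 391147 = q(q + 54), so q² + 54q − 391147 = 0.
Discriminant: 54² + 4·391147 = 2916 + 1564588 = 1567504; √1567504 = 1252.
q = (−54 + 1252)/2 = 599, and p = q + 54 = 653.
Check: 599 · 653 = 391147.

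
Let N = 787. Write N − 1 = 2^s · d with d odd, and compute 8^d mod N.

786

787 − 1 = 786 = 2^1 · 393, so d = 393.
8^1 ≡ 8 (mod 787)
8^2 ≡ 8^2 = 64 ≡ 64 (mod 787)
8^4 ≡ 64^2 = 4096 ≡ 161 (mod 787)
8^8 ≡ 161^2 = 25921 ≡ 737 (mod 787)
8^16 ≡ 737^2 = 543169 ≡ 139 (mod 787)
8^32 ≡ 139^2 = 19321 ≡ 433 (mod 787)
8^64 ≡ 433^2 = 187489 ≡ 183 (mod 787)
8^128 ≡ 183^2 = 33489 ≡ 435 (mod 787)
8^256 ≡ 435^2 = 189225 ≡ 345 (mod 787)
393 = 256 + 128 + 8 + 1 in binary powers of 2.
So 8^393 ≡ 345 · 435 · 737 · 8 ≡ 786 (mod 787).
Since 8^d ≡ 786 (mod 787), base 8 does not prove 787 composite.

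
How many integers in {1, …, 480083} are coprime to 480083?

Factor: 480083 = 59 · 79 · 103.
φ(480083) = (59−1) · (79−1) · (103−1) = 58 · 78 · 102 = 461448.

461448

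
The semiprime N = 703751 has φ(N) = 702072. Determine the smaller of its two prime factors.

φ(n) = (p−1)(q−1) = n − (p+q) + 1, so p + q = 703751 − 702072 + 1 = 1680.
p and q are the roots of t² − 1680t + 703751 = 0.
Discriminant: 1680² − 4·703751 = 2822400 − 2815004 = 7396; √7396 = 86.
q = (1680 − 86)/2 = 797, p = (1680 + 86)/2 = 883.
Check: 797 · 883 = 703751.

797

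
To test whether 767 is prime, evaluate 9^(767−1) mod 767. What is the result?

607

9^1 ≡ 9 (mod 767)
9^2 ≡ 9^2 = 81 ≡ 81 (mod 767)
9^4 ≡ 81^2 = 6561 ≡ 425 (mod 767)
9^8 ≡ 425^2 = 180625 ≡ 380 (mod 767)
9^16 ≡ 380^2 = 144400 ≡ 204 (mod 767)
9^32 ≡ 204^2 = 41616 ≡ 198 (mod 767)
9^64 ≡ 198^2 = 39204 ≡ 87 (mod 767)
9^128 ≡ 87^2 = 7569 ≡ 666 (mod 767)
9^256 ≡ 666^2 = 443556 ≡ 230 (mod 767)
9^512 ≡ 230^2 = 52900 ≡ 744 (mod 767)
766 = 512 + 128 + 64 + 32 + 16 + 8 + 4 + 2 in binary powers of 2.
So 9^766 ≡ 744 · 666 · 87 · 198 · 204 · 380 · 425 · 81 ≡ 607 (mod 767).
Since 607 ≠ 1, base 9 is a Fermat witness: 767 is composite.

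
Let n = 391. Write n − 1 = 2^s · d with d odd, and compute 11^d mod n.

107

391 − 1 = 390 = 2^1 · 195, so d = 195.
11^1 ≡ 11 (mod 391)
11^2 ≡ 11^2 = 121 ≡ 121 (mod 391)
11^4 ≡ 121^2 = 14641 ≡ 174 (mod 391)
11^8 ≡ 174^2 = 30276 ≡ 169 (mod 391)
11^16 ≡ 169^2 = 28561 ≡ 18 (mod 391)
11^32 ≡ 18^2 = 324 ≡ 324 (mod 391)
11^64 ≡ 324^2 = 104976 ≡ 188 (mod 391)
11^128 ≡ 188^2 = 35344 ≡ 154 (mod 391)
195 = 128 + 64 + 2 + 1 in binary powers of 2.
So 11^195 ≡ 154 · 188 · 121 · 11 ≡ 107 (mod 391).
Squaring chain: 107; never reaches −1, so base 11 is a Miller–Rabin witness that 391 is composite.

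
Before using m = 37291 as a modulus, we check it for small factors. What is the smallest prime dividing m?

89

37291 is odd.
Digit sum 22, not divisible by 3.
Ends in 1: not divisible by 5.
7: 37291 = 7·5327 + 2
11: 37291 = 11·3390 + 1
13: 37291 = 13·2868 + 7
17: 37291 = 17·2193 + 10
19: 37291 = 19·1962 + 13
23: 37291 = 23·1621 + 8
29: 37291 = 29·1285 + 26
31: 37291 = 31·1202 + 29
37: 37291 = 37·1007 + 32
41: 37291 = 41·909 + 22
43: 37291 = 43·867 + 10
47: 37291 = 47·793 + 20
53: 37291 = 53·703 + 32
59: 37291 = 59·632 + 3
61: 37291 = 61·611 + 20
67: 37291 = 67·556 + 39
71: 37291 = 71·525 + 16
73: 37291 = 73·510 + 61
79: 37291 = 79·472 + 3
83: 37291 = 83·449 + 24
89: 37291 = 89·419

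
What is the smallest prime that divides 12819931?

83

12819931 is odd.
Digit sum 34, not divisible by 3.
Ends in 1: not divisible by 5.
7: 12819931 = 7·1831418 + 5
11: 12819931 = 11·1165448 + 3
13: 12819931 = 13·986148 + 7
17: 12819931 = 17·754113 + 10
19: 12819931 = 19·674733 + 4
23: 12819931 = 23·557388 + 7
29: 12819931 = 29·442066 + 17
31: 12819931 = 31·413546 + 5
37: 12819931 = 37·346484 + 23
41: 12819931 = 41·312681 + 10
43: 12819931 = 43·298137 + 40
47: 12819931 = 47·272764 + 23
53: 12819931 = 53·241885 + 26
59: 12819931 = 59·217286 + 57
61: 12819931 = 61·210162 + 49
67: 12819931 = 67·191342 + 17
71: 12819931 = 71·180562 + 29
73: 12819931 = 73·175615 + 36
79: 12819931 = 79·162277 + 48
83: 12819931 = 83·154457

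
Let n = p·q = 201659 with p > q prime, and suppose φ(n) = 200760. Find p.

φ(n) = (p−1)(q−1) = n − (p+q) + 1, so p + q = 201659 − 200760 + 1 = 900.
p and q are the roots of t² − 900t + 201659 = 0.
Discriminant: 900² − 4·201659 = 810000 − 806636 = 3364; √3364 = 58.
q = (900 − 58)/2 = 421, p = (900 + 58)/2 = 479.
Check: 421 · 479 = 201659.

479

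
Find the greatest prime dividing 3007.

3007 = 31 · 97
97 is prime.
So 3007 = 31 · 97; the largest prime factor is 97.

97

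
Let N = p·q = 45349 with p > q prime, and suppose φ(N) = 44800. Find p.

φ(n) = (p−1)(q−1) = n − (p+q) + 1, so p + q = 45349 − 44800 + 1 = 550.
p and q are the roots of t² − 550t + 45349 = 0.
Discriminant: 550² − 4·45349 = 302500 − 181396 = 121104; √121104 = 348.
q = (550 − 348)/2 = 101, p = (550 + 348)/2 = 449.
Check: 101 · 449 = 45349.

449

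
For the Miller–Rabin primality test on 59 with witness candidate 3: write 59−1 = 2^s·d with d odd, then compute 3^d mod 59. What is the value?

59 − 1 = 58 = 2^1 · 29, so d = 29.
3^1 ≡ 3 (mod 59)
3^2 ≡ 3^2 = 9 ≡ 9 (mod 59)
3^4 ≡ 9^2 = 81 ≡ 22 (mod 59)
3^8 ≡ 22^2 = 484 ≡ 12 (mod 59)
3^16 ≡ 12^2 = 144 ≡ 26 (mod 59)
29 = 16 + 8 + 4 + 1 in binary powers of 2.
So 3^29 ≡ 26 · 12 · 22 · 3 ≡ 1 (mod 59).
Since 3^d ≡ 1 (mod 59), base 3 does not prove 59 composite.

1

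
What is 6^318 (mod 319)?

103

6^1 ≡ 6 (mod 319)
6^2 ≡ 6^2 = 36 ≡ 36 (mod 319)
6^4 ≡ 36^2 = 1296 ≡ 20 (mod 319)
6^8 ≡ 20^2 = 400 ≡ 81 (mod 319)
6^16 ≡ 81^2 = 6561 ≡ 181 (mod 319)
6^32 ≡ 181^2 = 32761 ≡ 223 (mod 319)
6^64 ≡ 223^2 = 49729 ≡ 284 (mod 319)
6^128 ≡ 284^2 = 80656 ≡ 268 (mod 319)
6^256 ≡ 268^2 = 71824 ≡ 49 (mod 319)
318 = 256 + 32 + 16 + 8 + 4 + 2 in binary powers of 2.
So 6^318 ≡ 49 · 223 · 181 · 81 · 20 · 36 ≡ 103 (mod 319).
Since 103 ≠ 1, base 6 is a Fermat witness: 319 is composite.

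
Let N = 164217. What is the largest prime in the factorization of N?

164217 = 3 · 54739
54739 = 19 · 2881
2881 = 43 · 67
67 is prime.
So 164217 = 3 · 19 · 43 · 67; the largest prime factor is 67.

67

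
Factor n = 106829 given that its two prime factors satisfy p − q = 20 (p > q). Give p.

Since p = q + 20, we have 106829 = q(q + 20), so q² + 20q − 106829 = 0.
Discriminant: 20² + 4·106829 = 400 + 427316 = 427716; √427716 = 654.
q = (−20 + 654)/2 = 317, and p = q + 20 = 337.
Check: 317 · 337 = 106829.

337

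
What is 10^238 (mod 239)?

1

10^1 ≡ 10 (mod 239)
10^2 ≡ 10^2 = 100 ≡ 100 (mod 239)
10^4 ≡ 100^2 = 10000 ≡ 201 (mod 239)
10^8 ≡ 201^2 = 40401 ≡ 10 (mod 239)
10^16 ≡ 10^2 = 100 ≡ 100 (mod 239)
10^32 ≡ 100^2 = 10000 ≡ 201 (mod 239)
10^64 ≡ 201^2 = 40401 ≡ 10 (mod 239)
10^128 ≡ 10^2 = 100 ≡ 100 (mod 239)
238 = 128 + 64 + 32 + 8 + 4 + 2 in binary powers of 2.
So 10^238 ≡ 100 · 10 · 201 · 10 · 201 · 100 ≡ 1 (mod 239).
Since the result is 1, base 10 gives no evidence that 239 is composite.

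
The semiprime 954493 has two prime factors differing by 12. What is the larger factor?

983

Since p = q + 12, we have 954493 = q(q + 12), so q² + 12q − 954493 = 0.
Discriminant: 12² + 4·954493 = 144 + 3817972 = 3818116; √3818116 = 1954.
q = (−12 + 1954)/2 = 971, and p = q + 12 = 983.
Check: 971 · 983 = 954493.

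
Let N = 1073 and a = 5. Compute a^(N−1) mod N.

488

5^1 ≡ 5 (mod 1073)
5^2 ≡ 5^2 = 25 ≡ 25 (mod 1073)
5^4 ≡ 25^2 = 625 ≡ 625 (mod 1073)
5^8 ≡ 625^2 = 390625 ≡ 53 (mod 1073)
5^16 ≡ 53^2 = 2809 ≡ 663 (mod 1073)
5^32 ≡ 663^2 = 439569 ≡ 712 (mod 1073)
5^64 ≡ 712^2 = 506944 ≡ 488 (mod 1073)
5^128 ≡ 488^2 = 238144 ≡ 1011 (mod 1073)
5^256 ≡ 1011^2 = 1022121 ≡ 625 (mod 1073)
5^512 ≡ 625^2 = 390625 ≡ 53 (mod 1073)
5^1024 ≡ 53^2 = 2809 ≡ 663 (mod 1073)
1072 = 1024 + 32 + 16 in binary powers of 2.
So 5^1072 ≡ 663 · 712 · 663 ≡ 488 (mod 1073).
Since 488 ≠ 1, base 5 is a Fermat witness: 1073 is composite.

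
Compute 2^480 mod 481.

2^1 ≡ 2 (mod 481)
2^2 ≡ 2^2 = 4 ≡ 4 (mod 481)
2^4 ≡ 4^2 = 16 ≡ 16 (mod 481)
2^8 ≡ 16^2 = 256 ≡ 256 (mod 481)
2^16 ≡ 256^2 = 65536 ≡ 120 (mod 481)
2^32 ≡ 120^2 = 14400 ≡ 451 (mod 481)
2^64 ≡ 451^2 = 203401 ≡ 419 (mod 481)
2^128 ≡ 419^2 = 175561 ≡ 477 (mod 481)
2^256 ≡ 477^2 = 227529 ≡ 16 (mod 481)
480 = 256 + 128 + 64 + 32 in binary powers of 2.
So 2^480 ≡ 16 · 477 · 419 · 451 ≡ 248 (mod 481).
Since 248 ≠ 1, base 2 is a Fermat witness: 481 is composite.

248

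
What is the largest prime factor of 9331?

43

9331 = 7 · 1333
1333 = 31 · 43
43 is prime.
So 9331 = 7 · 31 · 43; the largest prime factor is 43.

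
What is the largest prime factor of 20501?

83

20501 = 13 · 1577
1577 = 19 · 83
83 is prime.
So 20501 = 13 · 19 · 83; the largest prime factor is 83.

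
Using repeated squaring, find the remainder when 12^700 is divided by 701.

12^1 ≡ 12 (mod 701)
12^2 ≡ 12^2 = 144 ≡ 144 (mod 701)
12^4 ≡ 144^2 = 20736 ≡ 407 (mod 701)
12^8 ≡ 407^2 = 165649 ≡ 213 (mod 701)
12^16 ≡ 213^2 = 45369 ≡ 505 (mod 701)
12^32 ≡ 505^2 = 255025 ≡ 562 (mod 701)
12^64 ≡ 562^2 = 315844 ≡ 394 (mod 701)
12^128 ≡ 394^2 = 155236 ≡ 315 (mod 701)
12^256 ≡ 315^2 = 99225 ≡ 384 (mod 701)
12^512 ≡ 384^2 = 147456 ≡ 246 (mod 701)
700 = 512 + 128 + 32 + 16 + 8 + 4 in binary powers of 2.
So 12^700 ≡ 246 · 315 · 562 · 505 · 213 · 407 ≡ 1 (mod 701).
Since the result is 1, base 12 gives no evidence that 701 is composite.

1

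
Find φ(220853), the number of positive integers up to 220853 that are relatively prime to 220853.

Factor: 220853 = 37 · 47 · 127.
φ(220853) = (37−1) · (47−1) · (127−1) = 36 · 46 · 126 = 208656.

208656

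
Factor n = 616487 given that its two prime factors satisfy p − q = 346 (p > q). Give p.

977

Since p = q + 346, we have 616487 = q(q + 346), so q² + 346q − 616487 = 0.
Discriminant: 346² + 4·616487 = 119716 + 2465948 = 2585664; √2585664 = 1608.
q = (−346 + 1608)/2 = 631, and p = q + 346 = 977.
Check: 631 · 977 = 616487.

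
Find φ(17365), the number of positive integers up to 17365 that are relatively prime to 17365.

13200

Factor: 17365 = 5 · 23 · 151.
φ(17365) = (5−1) · (23−1) · (151−1) = 4 · 22 · 150 = 13200.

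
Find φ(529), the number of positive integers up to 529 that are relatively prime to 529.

506

Factor: 529 = 23^2.
φ(529) = 23^1·(23−1) = 506.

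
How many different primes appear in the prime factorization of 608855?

608855 = 5 · 121771
121771 = 13 · 9367
9367 = 17 · 551
551 = 19 · 29
608855 = 5 · 13 · 17 · 19 · 29, which has 5 distinct prime factors.

5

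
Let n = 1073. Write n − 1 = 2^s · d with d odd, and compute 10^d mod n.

1046

1073 − 1 = 1072 = 2^4 · 67, so d = 67.
10^1 ≡ 10 (mod 1073)
10^2 ≡ 10^2 = 100 ≡ 100 (mod 1073)
10^4 ≡ 100^2 = 10000 ≡ 343 (mod 1073)
10^8 ≡ 343^2 = 117649 ≡ 692 (mod 1073)
10^16 ≡ 692^2 = 478864 ≡ 306 (mod 1073)
10^32 ≡ 306^2 = 93636 ≡ 285 (mod 1073)
10^64 ≡ 285^2 = 81225 ≡ 750 (mod 1073)
67 = 64 + 2 + 1 in binary powers of 2.
So 10^67 ≡ 750 · 100 · 10 ≡ 1046 (mod 1073).
Squaring chain: 1046 → 729 → 306 → 285; never reaches −1, so base 10 is a Miller–Rabin witness that 1073 is composite.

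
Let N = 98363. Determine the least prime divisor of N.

98363 is odd.
Digit sum 29, not divisible by 3.
Ends in 3: not divisible by 5.
7: 98363 = 7·14051 + 6
11: 98363 = 11·8942 + 1
13: 98363 = 13·7566 + 5
17: 98363 = 17·5786 + 1
19: 98363 = 19·5177

19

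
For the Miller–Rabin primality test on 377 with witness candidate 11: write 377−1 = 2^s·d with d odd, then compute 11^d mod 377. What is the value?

377 − 1 = 376 = 2^3 · 47, so d = 47.
11^1 ≡ 11 (mod 377)
11^2 ≡ 11^2 = 121 ≡ 121 (mod 377)
11^4 ≡ 121^2 = 14641 ≡ 315 (mod 377)
11^8 ≡ 315^2 = 99225 ≡ 74 (mod 377)
11^16 ≡ 74^2 = 5476 ≡ 198 (mod 377)
11^32 ≡ 198^2 = 39204 ≡ 373 (mod 377)
47 = 32 + 8 + 4 + 2 + 1 in binary powers of 2.
So 11^47 ≡ 373 · 74 · 315 · 121 · 11 ≡ 305 (mod 377).
Squaring chain: 305 → 283 → 165; never reaches −1, so base 11 is a Miller–Rabin witness that 377 is composite.

305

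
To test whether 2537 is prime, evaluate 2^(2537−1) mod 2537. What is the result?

2369

2^1 ≡ 2 (mod 2537)
2^2 ≡ 2^2 = 4 ≡ 4 (mod 2537)
2^4 ≡ 4^2 = 16 ≡ 16 (mod 2537)
2^8 ≡ 16^2 = 256 ≡ 256 (mod 2537)
2^16 ≡ 256^2 = 65536 ≡ 2111 (mod 2537)
2^32 ≡ 2111^2 = 4456321 ≡ 1349 (mod 2537)
2^64 ≡ 1349^2 = 1819801 ≡ 772 (mod 2537)
2^128 ≡ 772^2 = 595984 ≡ 2326 (mod 2537)
2^256 ≡ 2326^2 = 5410276 ≡ 1392 (mod 2537)
2^512 ≡ 1392^2 = 1937664 ≡ 1933 (mod 2537)
2^1024 ≡ 1933^2 = 3736489 ≡ 2025 (mod 2537)
2^2048 ≡ 2025^2 = 4100625 ≡ 833 (mod 2537)
2536 = 2048 + 256 + 128 + 64 + 32 + 8 in binary powers of 2.
So 2^2536 ≡ 833 · 1392 · 2326 · 772 · 1349 · 256 ≡ 2369 (mod 2537).
Since 2369 ≠ 1, base 2 is a Fermat witness: 2537 is composite.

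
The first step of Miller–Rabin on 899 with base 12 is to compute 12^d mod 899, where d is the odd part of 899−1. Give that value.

899 − 1 = 898 = 2^1 · 449, so d = 449.
12^1 ≡ 12 (mod 899)
12^2 ≡ 12^2 = 144 ≡ 144 (mod 899)
12^4 ≡ 144^2 = 20736 ≡ 59 (mod 899)
12^8 ≡ 59^2 = 3481 ≡ 784 (mod 899)
12^16 ≡ 784^2 = 614656 ≡ 639 (mod 899)
12^32 ≡ 639^2 = 408321 ≡ 175 (mod 899)
12^64 ≡ 175^2 = 30625 ≡ 59 (mod 899)
12^128 ≡ 59^2 = 3481 ≡ 784 (mod 899)
12^256 ≡ 784^2 = 614656 ≡ 639 (mod 899)
449 = 256 + 128 + 64 + 1 in binary powers of 2.
So 12^449 ≡ 639 · 784 · 59 · 12 ≡ 447 (mod 899).
Squaring chain: 447; never reaches −1, so base 12 is a Miller–Rabin witness that 899 is composite.

447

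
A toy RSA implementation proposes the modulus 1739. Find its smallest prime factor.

37

1739 is odd.
Digit sum 20, not divisible by 3.
Ends in 9: not divisible by 5.
7: 1739 = 7·248 + 3
11: 1739 = 11·158 + 1
13: 1739 = 13·133 + 10
17: 1739 = 17·102 + 5
19: 1739 = 19·91 + 10
23: 1739 = 23·75 + 14
29: 1739 = 29·59 + 28
31: 1739 = 31·56 + 3
37: 1739 = 37·47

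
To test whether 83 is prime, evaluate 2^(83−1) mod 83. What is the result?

2^1 ≡ 2 (mod 83)
2^2 ≡ 2^2 = 4 ≡ 4 (mod 83)
2^4 ≡ 4^2 = 16 ≡ 16 (mod 83)
2^8 ≡ 16^2 = 256 ≡ 7 (mod 83)
2^16 ≡ 7^2 = 49 ≡ 49 (mod 83)
2^32 ≡ 49^2 = 2401 ≡ 77 (mod 83)
2^64 ≡ 77^2 = 5929 ≡ 36 (mod 83)
82 = 64 + 16 + 2 in binary powers of 2.
So 2^82 ≡ 36 · 49 · 4 ≡ 1 (mod 83).
Since the result is 1, base 2 gives no evidence that 83 is composite.

1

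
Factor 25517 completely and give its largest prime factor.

79

25517 = 17 · 1501
1501 = 19 · 79
79 is prime.
So 25517 = 17 · 19 · 79; the largest prime factor is 79.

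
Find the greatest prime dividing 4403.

4403 = 7 · 629
629 = 17 · 37
37 is prime.
So 4403 = 7 · 17 · 37; the largest prime factor is 37.

37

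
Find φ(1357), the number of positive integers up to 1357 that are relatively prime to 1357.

1276

Factor: 1357 = 23 · 59.
φ(1357) = (23−1) · (59−1) = 22 · 58 = 1276.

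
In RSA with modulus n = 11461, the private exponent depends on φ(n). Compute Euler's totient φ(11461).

Factor: 11461 = 73 · 157.
φ(11461) = (73−1) · (157−1) = 72 · 156 = 11232.

11232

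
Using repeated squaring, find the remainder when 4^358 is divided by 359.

1

4^1 ≡ 4 (mod 359)
4^2 ≡ 4^2 = 16 ≡ 16 (mod 359)
4^4 ≡ 16^2 = 256 ≡ 256 (mod 359)
4^8 ≡ 256^2 = 65536 ≡ 198 (mod 359)
4^16 ≡ 198^2 = 39204 ≡ 73 (mod 359)
4^32 ≡ 73^2 = 5329 ≡ 303 (mod 359)
4^64 ≡ 303^2 = 91809 ≡ 264 (mod 359)
4^128 ≡ 264^2 = 69696 ≡ 50 (mod 359)
4^256 ≡ 50^2 = 2500 ≡ 346 (mod 359)
358 = 256 + 64 + 32 + 4 + 2 in binary powers of 2.
So 4^358 ≡ 346 · 264 · 303 · 256 · 16 ≡ 1 (mod 359).
Since the result is 1, base 4 gives no evidence that 359 is composite.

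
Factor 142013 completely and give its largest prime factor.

142013 = 29 · 4897
4897 = 59 · 83
83 is prime.
So 142013 = 29 · 59 · 83; the largest prime factor is 83.

83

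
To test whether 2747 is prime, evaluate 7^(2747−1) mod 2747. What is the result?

7^1 ≡ 7 (mod 2747)
7^2 ≡ 7^2 = 49 ≡ 49 (mod 2747)
7^4 ≡ 49^2 = 2401 ≡ 2401 (mod 2747)
7^8 ≡ 2401^2 = 5764801 ≡ 1595 (mod 2747)
7^16 ≡ 1595^2 = 2544025 ≡ 303 (mod 2747)
7^32 ≡ 303^2 = 91809 ≡ 1158 (mod 2747)
7^64 ≡ 1158^2 = 1340964 ≡ 428 (mod 2747)
7^128 ≡ 428^2 = 183184 ≡ 1882 (mod 2747)
7^256 ≡ 1882^2 = 3541924 ≡ 1041 (mod 2747)
7^512 ≡ 1041^2 = 1083681 ≡ 1363 (mod 2747)
7^1024 ≡ 1363^2 = 1857769 ≡ 797 (mod 2747)
7^2048 ≡ 797^2 = 635209 ≡ 652 (mod 2747)
2746 = 2048 + 512 + 128 + 32 + 16 + 8 + 2 in binary powers of 2.
So 7^2746 ≡ 652 · 1363 · 1882 · 1158 · 303 · 1595 · 49 ≡ 21 (mod 2747).
Since 21 ≠ 1, base 7 is a Fermat witness: 2747 is composite.

21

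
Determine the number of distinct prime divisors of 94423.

3

94423 = 7^2 · 1927
1927 = 41 · 47
94423 = 7^2 · 41 · 47, which has 3 distinct prime factors.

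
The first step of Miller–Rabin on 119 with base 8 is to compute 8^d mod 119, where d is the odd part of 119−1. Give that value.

119 − 1 = 118 = 2^1 · 59, so d = 59.
8^1 ≡ 8 (mod 119)
8^2 ≡ 8^2 = 64 ≡ 64 (mod 119)
8^4 ≡ 64^2 = 4096 ≡ 50 (mod 119)
8^8 ≡ 50^2 = 2500 ≡ 1 (mod 119)
8^16 ≡ 1^2 = 1 ≡ 1 (mod 119)
8^32 ≡ 1^2 = 1 ≡ 1 (mod 119)
59 = 32 + 16 + 8 + 2 + 1 in binary powers of 2.
So 8^59 ≡ 1 · 1 · 1 · 64 · 8 ≡ 36 (mod 119).
Squaring chain: 36; never reaches −1, so base 8 is a Miller–Rabin witness that 119 is composite.

36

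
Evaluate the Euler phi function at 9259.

Factor: 9259 = 47 · 197.
φ(9259) = (47−1) · (197−1) = 46 · 196 = 9016.

9016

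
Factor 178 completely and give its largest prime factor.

89

178 = 2 · 89
89 is prime.
So 178 = 2 · 89; the largest prime factor is 89.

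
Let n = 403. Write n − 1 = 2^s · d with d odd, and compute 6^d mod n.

403 − 1 = 402 = 2^1 · 201, so d = 201.
6^1 ≡ 6 (mod 403)
6^2 ≡ 6^2 = 36 ≡ 36 (mod 403)
6^4 ≡ 36^2 = 1296 ≡ 87 (mod 403)
6^8 ≡ 87^2 = 7569 ≡ 315 (mod 403)
6^16 ≡ 315^2 = 99225 ≡ 87 (mod 403)
6^32 ≡ 87^2 = 7569 ≡ 315 (mod 403)
6^64 ≡ 315^2 = 99225 ≡ 87 (mod 403)
6^128 ≡ 87^2 = 7569 ≡ 315 (mod 403)
201 = 128 + 64 + 8 + 1 in binary powers of 2.
So 6^201 ≡ 315 · 87 · 315 · 6 ≡ 278 (mod 403).
Squaring chain: 278; never reaches −1, so base 6 is a Miller–Rabin witness that 403 is composite.

278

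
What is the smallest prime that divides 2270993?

2270993 is odd.
Digit sum 32, not divisible by 3.
Ends in 3: not divisible by 5.
7: 2270993 = 7·324427 + 4
11: 2270993 = 11·206453 + 10
13: 2270993 = 13·174691 + 10
17: 2270993 = 17·133587 + 14
19: 2270993 = 19·119525 + 18
23: 2270993 = 23·98738 + 19
29: 2270993 = 29·78310 + 3
31: 2270993 = 31·73257 + 26
37: 2270993 = 37·61378 + 7
41: 2270993 = 41·55390 + 3
43: 2270993 = 43·52813 + 34
47: 2270993 = 47·48319

47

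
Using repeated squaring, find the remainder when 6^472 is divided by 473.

135

6^1 ≡ 6 (mod 473)
6^2 ≡ 6^2 = 36 ≡ 36 (mod 473)
6^4 ≡ 36^2 = 1296 ≡ 350 (mod 473)
6^8 ≡ 350^2 = 122500 ≡ 466 (mod 473)
6^16 ≡ 466^2 = 217156 ≡ 49 (mod 473)
6^32 ≡ 49^2 = 2401 ≡ 36 (mod 473)
6^64 ≡ 36^2 = 1296 ≡ 350 (mod 473)
6^128 ≡ 350^2 = 122500 ≡ 466 (mod 473)
6^256 ≡ 466^2 = 217156 ≡ 49 (mod 473)
472 = 256 + 128 + 64 + 16 + 8 in binary powers of 2.
So 6^472 ≡ 49 · 466 · 350 · 49 · 466 ≡ 135 (mod 473).
Since 135 ≠ 1, base 6 is a Fermat witness: 473 is composite.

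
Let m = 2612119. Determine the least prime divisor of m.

2612119 is odd.
Digit sum 22, not divisible by 3.
Ends in 9: not divisible by 5.
7: 2612119 = 7·373159 + 6
11: 2612119 = 11·237465 + 4
13: 2612119 = 13·200932 + 3
17: 2612119 = 17·153654 + 1
19: 2612119 = 19·137479 + 18
23: 2612119 = 23·113570 + 9
29: 2612119 = 29·90073 + 2
31: 2612119 = 31·84261 + 28
37: 2612119 = 37·70597 + 30
41: 2612119 = 41·63710 + 9
43: 2612119 = 43·60746 + 41
47: 2612119 = 47·55577

47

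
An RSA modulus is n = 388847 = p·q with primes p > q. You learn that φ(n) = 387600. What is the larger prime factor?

647

φ(n) = (p−1)(q−1) = n − (p+q) + 1, so p + q = 388847 − 387600 + 1 = 1248.
p and q are the roots of t² − 1248t + 388847 = 0.
Discriminant: 1248² − 4·388847 = 1557504 − 1555388 = 2116; √2116 = 46.
q = (1248 − 46)/2 = 601, p = (1248 + 46)/2 = 647.
Check: 601 · 647 = 388847.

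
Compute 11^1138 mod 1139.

11^1 ≡ 11 (mod 1139)
11^2 ≡ 11^2 = 121 ≡ 121 (mod 1139)
11^4 ≡ 121^2 = 14641 ≡ 973 (mod 1139)
11^8 ≡ 973^2 = 946729 ≡ 220 (mod 1139)
11^16 ≡ 220^2 = 48400 ≡ 562 (mod 1139)
11^32 ≡ 562^2 = 315844 ≡ 341 (mod 1139)
11^64 ≡ 341^2 = 116281 ≡ 103 (mod 1139)
11^128 ≡ 103^2 = 10609 ≡ 358 (mod 1139)
11^256 ≡ 358^2 = 128164 ≡ 596 (mod 1139)
11^512 ≡ 596^2 = 355216 ≡ 987 (mod 1139)
11^1024 ≡ 987^2 = 974169 ≡ 324 (mod 1139)
1138 = 1024 + 64 + 32 + 16 + 2 in binary powers of 2.
So 11^1138 ≡ 324 · 103 · 341 · 562 · 121 ≡ 495 (mod 1139).
Since 495 ≠ 1, base 11 is a Fermat witness: 1139 is composite.

495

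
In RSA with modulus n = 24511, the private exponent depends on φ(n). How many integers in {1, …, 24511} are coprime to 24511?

Factor: 24511 = 127 · 193.
φ(24511) = (127−1) · (193−1) = 126 · 192 = 24192.

24192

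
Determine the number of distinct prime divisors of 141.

2

141 = 3 · 47
141 = 3 · 47, which has 2 distinct prime factors.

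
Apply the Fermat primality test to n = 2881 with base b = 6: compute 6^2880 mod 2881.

6^1 ≡ 6 (mod 2881)
6^2 ≡ 6^2 = 36 ≡ 36 (mod 2881)
6^4 ≡ 36^2 = 1296 ≡ 1296 (mod 2881)
6^8 ≡ 1296^2 = 1679616 ≡ 2874 (mod 2881)
6^16 ≡ 2874^2 = 8259876 ≡ 49 (mod 2881)
6^32 ≡ 49^2 = 2401 ≡ 2401 (mod 2881)
6^64 ≡ 2401^2 = 5764801 ≡ 2801 (mod 2881)
6^128 ≡ 2801^2 = 7845601 ≡ 638 (mod 2881)
6^256 ≡ 638^2 = 407044 ≡ 823 (mod 2881)
6^512 ≡ 823^2 = 677329 ≡ 294 (mod 2881)
6^1024 ≡ 294^2 = 86436 ≡ 6 (mod 2881)
6^2048 ≡ 6^2 = 36 ≡ 36 (mod 2881)
2880 = 2048 + 512 + 256 + 64 in binary powers of 2.
So 6^2880 ≡ 36 · 294 · 823 · 2801 ≡ 2839 (mod 2881).
Since 2839 ≠ 1, base 6 is a Fermat witness: 2881 is composite.

2839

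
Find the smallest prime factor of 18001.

18001 is odd.
Digit sum 10, not divisible by 3.
Ends in 1: not divisible by 5.
7: 18001 = 7·2571 + 4
11: 18001 = 11·1636 + 5
13: 18001 = 13·1384 + 9
17: 18001 = 17·1058 + 15
19: 18001 = 19·947 + 8
23: 18001 = 23·782 + 15
29: 18001 = 29·620 + 21
31: 18001 = 31·580 + 21
37: 18001 = 37·486 + 19
41: 18001 = 41·439 + 2
43: 18001 = 43·418 + 27
47: 18001 = 47·383

47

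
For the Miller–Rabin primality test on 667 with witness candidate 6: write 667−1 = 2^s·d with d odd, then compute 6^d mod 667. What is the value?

667 − 1 = 666 = 2^1 · 333, so d = 333.
6^1 ≡ 6 (mod 667)
6^2 ≡ 6^2 = 36 ≡ 36 (mod 667)
6^4 ≡ 36^2 = 1296 ≡ 629 (mod 667)
6^8 ≡ 629^2 = 395641 ≡ 110 (mod 667)
6^16 ≡ 110^2 = 12100 ≡ 94 (mod 667)
6^32 ≡ 94^2 = 8836 ≡ 165 (mod 667)
6^64 ≡ 165^2 = 27225 ≡ 545 (mod 667)
6^128 ≡ 545^2 = 297025 ≡ 210 (mod 667)
6^256 ≡ 210^2 = 44100 ≡ 78 (mod 667)
333 = 256 + 64 + 8 + 4 + 1 in binary powers of 2.
So 6^333 ≡ 78 · 545 · 110 · 629 · 6 ≡ 9 (mod 667).
Squaring chain: 9; never reaches −1, so base 6 is a Miller–Rabin witness that 667 is composite.

9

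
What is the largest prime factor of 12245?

12245 = 5 · 2449
2449 = 31 · 79
79 is prime.
So 12245 = 5 · 31 · 79; the largest prime factor is 79.

79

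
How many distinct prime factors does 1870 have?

4

1870 = 2 · 935
935 = 5 · 187
187 = 11 · 17
1870 = 2 · 5 · 11 · 17, which has 4 distinct prime factors.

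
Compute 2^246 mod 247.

2^1 ≡ 2 (mod 247)
2^2 ≡ 2^2 = 4 ≡ 4 (mod 247)
2^4 ≡ 4^2 = 16 ≡ 16 (mod 247)
2^8 ≡ 16^2 = 256 ≡ 9 (mod 247)
2^16 ≡ 9^2 = 81 ≡ 81 (mod 247)
2^32 ≡ 81^2 = 6561 ≡ 139 (mod 247)
2^64 ≡ 139^2 = 19321 ≡ 55 (mod 247)
2^128 ≡ 55^2 = 3025 ≡ 61 (mod 247)
246 = 128 + 64 + 32 + 16 + 4 + 2 in binary powers of 2.
So 2^246 ≡ 61 · 55 · 139 · 81 · 16 · 4 ≡ 220 (mod 247).
Since 220 ≠ 1, base 2 is a Fermat witness: 247 is composite.

220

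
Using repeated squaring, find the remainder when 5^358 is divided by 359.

5^1 ≡ 5 (mod 359)
5^2 ≡ 5^2 = 25 ≡ 25 (mod 359)
5^4 ≡ 25^2 = 625 ≡ 266 (mod 359)
5^8 ≡ 266^2 = 70756 ≡ 33 (mod 359)
5^16 ≡ 33^2 = 1089 ≡ 12 (mod 359)
5^32 ≡ 12^2 = 144 ≡ 144 (mod 359)
5^64 ≡ 144^2 = 20736 ≡ 273 (mod 359)
5^128 ≡ 273^2 = 74529 ≡ 216 (mod 359)
5^256 ≡ 216^2 = 46656 ≡ 345 (mod 359)
358 = 256 + 64 + 32 + 4 + 2 in binary powers of 2.
So 5^358 ≡ 345 · 273 · 144 · 266 · 25 ≡ 1 (mod 359).
Since the result is 1, base 5 gives no evidence that 359 is composite.

1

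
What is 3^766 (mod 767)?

146

3^1 ≡ 3 (mod 767)
3^2 ≡ 3^2 = 9 ≡ 9 (mod 767)
3^4 ≡ 9^2 = 81 ≡ 81 (mod 767)
3^8 ≡ 81^2 = 6561 ≡ 425 (mod 767)
3^16 ≡ 425^2 = 180625 ≡ 380 (mod 767)
3^32 ≡ 380^2 = 144400 ≡ 204 (mod 767)
3^64 ≡ 204^2 = 41616 ≡ 198 (mod 767)
3^128 ≡ 198^2 = 39204 ≡ 87 (mod 767)
3^256 ≡ 87^2 = 7569 ≡ 666 (mod 767)
3^512 ≡ 666^2 = 443556 ≡ 230 (mod 767)
766 = 512 + 128 + 64 + 32 + 16 + 8 + 4 + 2 in binary powers of 2.
So 3^766 ≡ 230 · 87 · 198 · 204 · 380 · 425 · 81 · 9 ≡ 146 (mod 767).
Since 146 ≠ 1, base 3 is a Fermat witness: 767 is composite.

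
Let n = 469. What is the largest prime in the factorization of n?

67

469 = 7 · 67
67 is prime.
So 469 = 7 · 67; the largest prime factor is 67.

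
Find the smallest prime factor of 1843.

19

1843 is odd.
Digit sum 16, not divisible by 3.
Ends in 3: not divisible by 5.
7: 1843 = 7·263 + 2
11: 1843 = 11·167 + 6
13: 1843 = 13·141 + 10
17: 1843 = 17·108 + 7
19: 1843 = 19·97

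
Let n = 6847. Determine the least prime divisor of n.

41

6847 is odd.
Digit sum 25, not divisible by 3.
Ends in 7: not divisible by 5.
7: 6847 = 7·978 + 1
11: 6847 = 11·622 + 5
13: 6847 = 13·526 + 9
17: 6847 = 17·402 + 13
19: 6847 = 19·360 + 7
23: 6847 = 23·297 + 16
29: 6847 = 29·236 + 3
31: 6847 = 31·220 + 27
37: 6847 = 37·185 + 2
41: 6847 = 41·167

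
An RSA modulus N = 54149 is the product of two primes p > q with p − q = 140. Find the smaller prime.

173

Since p = q + 140, we have 54149 = q(q + 140), so q² + 140q − 54149 = 0.
Discriminant: 140² + 4·54149 = 19600 + 216596 = 236196; √236196 = 486.
q = (−140 + 486)/2 = 173, and p = q + 140 = 313.
Check: 173 · 313 = 54149.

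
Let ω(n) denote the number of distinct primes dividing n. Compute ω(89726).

89726 = 2 · 44863
44863 = 7 · 6409
6409 = 13 · 493
493 = 17 · 29
89726 = 2 · 7 · 13 · 17 · 29, which has 5 distinct prime factors.

5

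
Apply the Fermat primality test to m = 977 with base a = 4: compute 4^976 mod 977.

4^1 ≡ 4 (mod 977)
4^2 ≡ 4^2 = 16 ≡ 16 (mod 977)
4^4 ≡ 16^2 = 256 ≡ 256 (mod 977)
4^8 ≡ 256^2 = 65536 ≡ 77 (mod 977)
4^16 ≡ 77^2 = 5929 ≡ 67 (mod 977)
4^32 ≡ 67^2 = 4489 ≡ 581 (mod 977)
4^64 ≡ 581^2 = 337561 ≡ 496 (mod 977)
4^128 ≡ 496^2 = 246016 ≡ 789 (mod 977)
4^256 ≡ 789^2 = 622521 ≡ 172 (mod 977)
4^512 ≡ 172^2 = 29584 ≡ 274 (mod 977)
976 = 512 + 256 + 128 + 64 + 16 in binary powers of 2.
So 4^976 ≡ 274 · 172 · 789 · 496 · 67 ≡ 1 (mod 977).
Since the result is 1, base 4 gives no evidence that 977 is composite.

1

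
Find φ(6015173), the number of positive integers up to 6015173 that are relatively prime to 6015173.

5916240

Factor: 6015173 = 167 · 181 · 199.
φ(6015173) = (167−1) · (181−1) · (199−1) = 166 · 180 · 198 = 5916240.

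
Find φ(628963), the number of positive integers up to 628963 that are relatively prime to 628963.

Factor: 628963 = 37 · 89 · 191.
φ(628963) = (37−1) · (89−1) · (191−1) = 36 · 88 · 190 = 601920.

601920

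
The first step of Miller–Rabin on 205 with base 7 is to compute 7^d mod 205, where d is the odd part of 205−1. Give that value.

63

205 − 1 = 204 = 2^2 · 51, so d = 51.
7^1 ≡ 7 (mod 205)
7^2 ≡ 7^2 = 49 ≡ 49 (mod 205)
7^4 ≡ 49^2 = 2401 ≡ 146 (mod 205)
7^8 ≡ 146^2 = 21316 ≡ 201 (mod 205)
7^16 ≡ 201^2 = 40401 ≡ 16 (mod 205)
7^32 ≡ 16^2 = 256 ≡ 51 (mod 205)
51 = 32 + 16 + 2 + 1 in binary powers of 2.
So 7^51 ≡ 51 · 16 · 49 · 7 ≡ 63 (mod 205).
Squaring chain: 63 → 74; never reaches −1, so base 7 is a Miller–Rabin witness that 205 is composite.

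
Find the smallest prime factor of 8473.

37

8473 is odd.
Digit sum 22, not divisible by 3.
Ends in 3: not divisible by 5.
7: 8473 = 7·1210 + 3
11: 8473 = 11·770 + 3
13: 8473 = 13·651 + 10
17: 8473 = 17·498 + 7
19: 8473 = 19·445 + 18
23: 8473 = 23·368 + 9
29: 8473 = 29·292 + 5
31: 8473 = 31·273 + 10
37: 8473 = 37·229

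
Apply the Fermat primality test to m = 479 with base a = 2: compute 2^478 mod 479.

1

2^1 ≡ 2 (mod 479)
2^2 ≡ 2^2 = 4 ≡ 4 (mod 479)
2^4 ≡ 4^2 = 16 ≡ 16 (mod 479)
2^8 ≡ 16^2 = 256 ≡ 256 (mod 479)
2^16 ≡ 256^2 = 65536 ≡ 392 (mod 479)
2^32 ≡ 392^2 = 153664 ≡ 384 (mod 479)
2^64 ≡ 384^2 = 147456 ≡ 403 (mod 479)
2^128 ≡ 403^2 = 162409 ≡ 28 (mod 479)
2^256 ≡ 28^2 = 784 ≡ 305 (mod 479)
478 = 256 + 128 + 64 + 16 + 8 + 4 + 2 in binary powers of 2.
So 2^478 ≡ 305 · 28 · 403 · 392 · 256 · 16 · 4 ≡ 1 (mod 479).
Since the result is 1, base 2 gives no evidence that 479 is composite.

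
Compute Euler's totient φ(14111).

Factor: 14111 = 103 · 137.
φ(14111) = (103−1) · (137−1) = 102 · 136 = 13872.

13872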